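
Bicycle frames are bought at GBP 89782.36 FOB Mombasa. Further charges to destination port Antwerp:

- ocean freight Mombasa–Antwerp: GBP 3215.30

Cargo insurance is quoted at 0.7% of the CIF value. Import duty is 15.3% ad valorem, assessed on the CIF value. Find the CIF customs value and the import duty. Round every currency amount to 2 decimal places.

Let C be the CIF value. C = FOB price + freight + 0.7% × C
C − 0.7% × C = 89782.36 + 3215.30
0.993 × C = 92997.66
C = 92997.66 / 0.993 = 93653.23
Insurance premium = 0.7% × 93653.23 = 655.57
Import duty = 93653.23 × 15.3% = 14328.94

CIF value: GBP 93653.23; import duty: GBP 14328.94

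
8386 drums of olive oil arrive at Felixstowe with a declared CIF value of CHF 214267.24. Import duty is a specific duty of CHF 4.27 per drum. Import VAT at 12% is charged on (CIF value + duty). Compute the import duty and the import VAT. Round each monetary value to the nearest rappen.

Import duty: CHF 35808.22; import VAT: CHF 30009.06

Import duty = 8386 × 4.27 = 35808.22
VAT base = CIF + duty = 214267.24 + 35808.22 = 250075.46
Import VAT = 250075.46 × 12% = 30009.06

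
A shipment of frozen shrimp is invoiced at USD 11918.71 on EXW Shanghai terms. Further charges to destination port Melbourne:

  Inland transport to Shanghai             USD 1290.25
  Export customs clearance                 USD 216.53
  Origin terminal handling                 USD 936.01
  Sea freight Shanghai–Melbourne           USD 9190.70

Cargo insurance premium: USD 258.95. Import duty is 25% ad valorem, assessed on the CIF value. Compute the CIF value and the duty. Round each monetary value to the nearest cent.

CIF value: USD 23811.15; import duty: USD 5952.79

CIF = EXW price + pre-shipment costs + freight + insurance
CIF = 11918.71 + 1290.25 + 216.53 + 936.01 + 9190.70 + 258.95 = 23811.15
Import duty = 23811.15 × 25% = 5952.79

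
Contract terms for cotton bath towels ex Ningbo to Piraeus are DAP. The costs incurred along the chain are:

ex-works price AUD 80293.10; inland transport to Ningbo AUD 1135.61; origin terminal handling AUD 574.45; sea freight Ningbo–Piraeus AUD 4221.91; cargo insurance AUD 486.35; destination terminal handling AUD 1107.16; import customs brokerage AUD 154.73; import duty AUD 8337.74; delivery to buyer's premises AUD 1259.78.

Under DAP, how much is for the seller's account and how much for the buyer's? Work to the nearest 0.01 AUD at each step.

Seller: AUD 89078.36; buyer: AUD 8492.47

DAP: the seller bears all costs to the named destination except import duty and clearance.
Seller's account: goods 80293.10 + inland to port 1135.61 + origin terminal 574.45 + freight 4221.91 + insurance 486.35 + destination terminal 1107.16 + delivery 1259.78 = 89078.36
Buyer's account: brokerage 154.73 + duty 8337.74 = 8492.47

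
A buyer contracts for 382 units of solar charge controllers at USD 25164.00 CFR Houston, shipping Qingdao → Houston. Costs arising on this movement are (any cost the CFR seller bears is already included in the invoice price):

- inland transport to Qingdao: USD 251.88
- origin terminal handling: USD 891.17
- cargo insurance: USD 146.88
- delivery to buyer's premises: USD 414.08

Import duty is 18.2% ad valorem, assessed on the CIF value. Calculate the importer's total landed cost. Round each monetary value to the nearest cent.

CFR: the seller pays costs through ocean freight to the destination port, but not insurance.
Already in the invoice (seller's account under CFR): inland to port, origin terminal — exclude.
CIF value = CFR price + insurance = 25164.00 + 146.88 = 25310.88
Import duty = 25310.88 × 18.2% = 4606.58
Buyer bears: insurance 146.88 + delivery 414.08 + duty 4606.58 = 5167.54
Landed cost = invoice 25164.00 + 5167.54 = 30331.54

Total landed cost: USD 30331.54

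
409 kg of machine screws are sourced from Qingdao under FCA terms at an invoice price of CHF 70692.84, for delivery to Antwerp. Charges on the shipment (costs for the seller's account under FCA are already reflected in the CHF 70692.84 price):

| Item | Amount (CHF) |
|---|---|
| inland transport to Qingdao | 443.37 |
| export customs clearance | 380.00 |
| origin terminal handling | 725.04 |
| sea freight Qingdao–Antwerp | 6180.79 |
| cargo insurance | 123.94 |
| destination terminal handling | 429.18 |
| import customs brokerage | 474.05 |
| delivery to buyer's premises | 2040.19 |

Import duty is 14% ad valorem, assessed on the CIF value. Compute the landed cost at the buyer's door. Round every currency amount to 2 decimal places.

Total landed cost: CHF 91547.20

FCA: the seller delivers export-cleared goods to the carrier; the buyer bears costs from that point.
Already in the invoice (seller's account under FCA): inland to port, export clearance — exclude.
CIF value = FCA price + origin terminal + freight + insurance = 70692.84 + 725.04 + 6180.79 + 123.94 = 77722.61
Import duty = 77722.61 × 14% = 10881.17
Buyer bears: origin terminal 725.04 + freight 6180.79 + insurance 123.94 + destination terminal 429.18 + brokerage 474.05 + delivery 2040.19 + duty 10881.17 = 20854.36
Landed cost = invoice 70692.84 + 20854.36 = 91547.20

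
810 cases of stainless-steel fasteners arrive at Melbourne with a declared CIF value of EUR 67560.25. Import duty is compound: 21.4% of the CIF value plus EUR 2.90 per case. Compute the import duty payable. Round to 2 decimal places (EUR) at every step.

Import duty: EUR 16806.89

Ad valorem component: 67560.25 × 21.4% = 14457.89
Specific component: 810 × 2.90 = 2349.00
Import duty = 14457.89 + 2349.00 = 16806.89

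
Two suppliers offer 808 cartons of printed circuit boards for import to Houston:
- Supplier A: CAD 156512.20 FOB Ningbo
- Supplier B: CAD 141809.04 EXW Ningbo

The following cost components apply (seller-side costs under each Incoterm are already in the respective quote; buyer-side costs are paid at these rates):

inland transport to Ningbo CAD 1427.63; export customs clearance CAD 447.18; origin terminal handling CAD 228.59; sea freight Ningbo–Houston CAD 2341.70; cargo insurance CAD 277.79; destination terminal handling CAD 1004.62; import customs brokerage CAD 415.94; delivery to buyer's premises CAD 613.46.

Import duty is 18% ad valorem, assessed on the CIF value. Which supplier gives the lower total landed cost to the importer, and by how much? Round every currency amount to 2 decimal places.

Supplier A (FOB):
CIF value = FOB price + freight + insurance = 156512.20 + 2341.70 + 277.79 = 159131.69
Import duty = 159131.69 × 18% = 28643.70
Buyer bears (A): 2341.70 + 277.79 + 1004.62 + 415.94 + 613.46 = 4653.51
Landed cost (A) = invoice 156512.20 + 4653.51 + duty 28643.70 = 189809.41
Supplier B (EXW):
CIF value = EXW price + inland to port + export clearance + origin terminal + freight + insurance = 141809.04 + 1427.63 + 447.18 + 228.59 + 2341.70 + 277.79 = 146531.93
Import duty = 146531.93 × 18% = 26375.75
Buyer bears (B): 1427.63 + 447.18 + 228.59 + 2341.70 + 277.79 + 1004.62 + 415.94 + 613.46 = 6756.91
Landed cost (B) = invoice 141809.04 + 6756.91 + duty 26375.75 = 174941.70
Difference = |189809.41 − 174941.70| = 14867.71

Supplier B is cheaper by CAD 14867.71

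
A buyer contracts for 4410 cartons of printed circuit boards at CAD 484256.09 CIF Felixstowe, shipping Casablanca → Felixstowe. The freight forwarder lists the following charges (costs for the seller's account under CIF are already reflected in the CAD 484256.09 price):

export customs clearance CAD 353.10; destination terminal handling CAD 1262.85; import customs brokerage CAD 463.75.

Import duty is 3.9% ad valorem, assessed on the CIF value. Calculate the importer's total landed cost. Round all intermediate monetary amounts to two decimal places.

CIF: the seller pays costs through ocean freight and marine insurance to the destination port.
Already in the invoice (seller's account under CIF): export clearance — exclude.
The CIF price already equals the CIF value: 484256.09
Import duty = 484256.09 × 3.9% = 18885.99
Buyer bears: destination terminal 1262.85 + brokerage 463.75 + duty 18885.99 = 20612.59
Landed cost = invoice 484256.09 + 20612.59 = 504868.68

Total landed cost: CAD 504868.68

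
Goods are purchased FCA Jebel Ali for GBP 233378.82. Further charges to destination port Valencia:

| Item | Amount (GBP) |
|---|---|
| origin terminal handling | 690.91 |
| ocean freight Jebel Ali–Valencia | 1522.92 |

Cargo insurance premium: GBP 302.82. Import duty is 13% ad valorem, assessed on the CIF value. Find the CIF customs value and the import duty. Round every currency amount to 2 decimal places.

CIF value: GBP 235895.47; import duty: GBP 30666.41

CIF = FCA price + pre-shipment costs + freight + insurance
CIF = 233378.82 + 690.91 + 1522.92 + 302.82 = 235895.47
Import duty = 235895.47 × 13% = 30666.41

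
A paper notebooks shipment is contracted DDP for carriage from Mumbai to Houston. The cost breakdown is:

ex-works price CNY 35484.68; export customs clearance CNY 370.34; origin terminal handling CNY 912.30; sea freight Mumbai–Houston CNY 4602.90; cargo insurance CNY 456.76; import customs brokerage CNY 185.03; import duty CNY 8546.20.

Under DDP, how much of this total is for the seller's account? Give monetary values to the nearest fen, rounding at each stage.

Seller's account: CNY 50558.21

DDP: the seller bears all costs including import duty.
Seller's account: goods 35484.68 + export clearance 370.34 + origin terminal 912.30 + freight 4602.90 + insurance 456.76 + brokerage 185.03 + duty 8546.20 = 50558.21
Buyer's account: 0.00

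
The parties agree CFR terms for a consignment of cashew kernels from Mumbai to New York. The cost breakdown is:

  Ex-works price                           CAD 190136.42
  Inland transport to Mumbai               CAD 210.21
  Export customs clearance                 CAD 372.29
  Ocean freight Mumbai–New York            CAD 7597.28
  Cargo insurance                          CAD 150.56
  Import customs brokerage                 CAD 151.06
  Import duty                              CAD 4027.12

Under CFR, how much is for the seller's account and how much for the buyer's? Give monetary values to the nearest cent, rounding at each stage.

CFR: the seller pays costs through ocean freight to the destination port, but not insurance.
Seller's account: goods 190136.42 + inland to port 210.21 + export clearance 372.29 + freight 7597.28 = 198316.20
Buyer's account: insurance 150.56 + brokerage 151.06 + duty 4027.12 = 4328.74

Seller: CAD 198316.20; buyer: CAD 4328.74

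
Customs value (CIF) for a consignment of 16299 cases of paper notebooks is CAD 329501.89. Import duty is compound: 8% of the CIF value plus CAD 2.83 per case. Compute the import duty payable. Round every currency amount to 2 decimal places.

Import duty: CAD 72486.32

Ad valorem component: 329501.89 × 8% = 26360.15
Specific component: 16299 × 2.83 = 46126.17
Import duty = 26360.15 + 46126.17 = 72486.32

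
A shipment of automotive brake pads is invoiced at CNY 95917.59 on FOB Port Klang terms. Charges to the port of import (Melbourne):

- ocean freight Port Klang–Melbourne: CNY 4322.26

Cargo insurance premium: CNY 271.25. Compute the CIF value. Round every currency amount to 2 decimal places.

CIF value: CNY 100511.10

CIF = FOB price + freight + insurance
CIF = 95917.59 + 4322.26 + 271.25 = 100511.10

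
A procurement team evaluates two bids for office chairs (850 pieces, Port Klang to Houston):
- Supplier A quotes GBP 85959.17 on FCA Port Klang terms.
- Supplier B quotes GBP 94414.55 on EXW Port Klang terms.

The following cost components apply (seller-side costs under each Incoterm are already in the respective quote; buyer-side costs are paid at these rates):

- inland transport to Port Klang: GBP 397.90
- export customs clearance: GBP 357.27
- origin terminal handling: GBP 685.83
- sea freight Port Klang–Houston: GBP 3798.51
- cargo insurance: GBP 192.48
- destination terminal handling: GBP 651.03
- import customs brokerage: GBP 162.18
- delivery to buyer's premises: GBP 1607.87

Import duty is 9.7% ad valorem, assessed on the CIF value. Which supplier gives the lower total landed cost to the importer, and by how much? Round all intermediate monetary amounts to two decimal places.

Supplier A is cheaper by GBP 10103.97

Supplier A (FCA):
CIF value = FCA price + origin terminal + freight + insurance = 85959.17 + 685.83 + 3798.51 + 192.48 = 90635.99
Import duty = 90635.99 × 9.7% = 8791.69
Buyer bears (A): 685.83 + 3798.51 + 192.48 + 651.03 + 162.18 + 1607.87 = 7097.90
Landed cost (A) = invoice 85959.17 + 7097.90 + duty 8791.69 = 101848.76
Supplier B (EXW):
CIF value = EXW price + inland to port + export clearance + origin terminal + freight + insurance = 94414.55 + 397.90 + 357.27 + 685.83 + 3798.51 + 192.48 = 99846.54
Import duty = 99846.54 × 9.7% = 9685.11
Buyer bears (B): 397.90 + 357.27 + 685.83 + 3798.51 + 192.48 + 651.03 + 162.18 + 1607.87 = 7853.07
Landed cost (B) = invoice 94414.55 + 7853.07 + duty 9685.11 = 111952.73
Difference = |101848.76 − 111952.73| = 10103.97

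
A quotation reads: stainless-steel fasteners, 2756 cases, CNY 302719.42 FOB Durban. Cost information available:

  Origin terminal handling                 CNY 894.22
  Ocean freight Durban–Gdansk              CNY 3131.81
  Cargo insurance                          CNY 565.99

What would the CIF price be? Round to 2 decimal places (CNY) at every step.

CIF price: CNY 306417.22

Not relevant to the conversion: origin terminal — on the seller under both FOB and CIF; already in the FOB price and stays in the CIF price.
From FOB to CIF, the seller additionally bears: freight, insurance.
CIF price = 302719.42 + 3131.81 + 565.99 = 306417.22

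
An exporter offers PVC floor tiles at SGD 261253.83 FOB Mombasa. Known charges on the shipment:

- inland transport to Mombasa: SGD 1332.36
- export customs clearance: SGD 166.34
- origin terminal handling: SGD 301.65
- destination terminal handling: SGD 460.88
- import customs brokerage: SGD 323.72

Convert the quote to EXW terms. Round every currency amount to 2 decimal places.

EXW price: SGD 259453.48

Not relevant to the conversion: destination terminal, brokerage — on the buyer under both terms; not part of either seller's price.
From FOB to EXW, the seller no longer bears: inland to port, export clearance, origin terminal.
EXW price = 261253.83 − 1332.36 − 166.34 − 301.65 = 259453.48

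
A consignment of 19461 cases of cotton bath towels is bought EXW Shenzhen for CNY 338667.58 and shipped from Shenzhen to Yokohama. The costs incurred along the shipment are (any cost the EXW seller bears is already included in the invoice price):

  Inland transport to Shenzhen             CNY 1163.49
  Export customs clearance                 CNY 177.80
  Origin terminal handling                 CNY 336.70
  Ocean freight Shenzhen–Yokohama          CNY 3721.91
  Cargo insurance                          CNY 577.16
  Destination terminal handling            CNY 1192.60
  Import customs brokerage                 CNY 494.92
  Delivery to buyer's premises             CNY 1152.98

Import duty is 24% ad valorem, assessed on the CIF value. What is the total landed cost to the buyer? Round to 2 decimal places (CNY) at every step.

EXW: the seller makes goods available at their premises; the buyer bears all onward costs.
CIF value = EXW price + inland to port + export clearance + origin terminal + freight + insurance = 338667.58 + 1163.49 + 177.80 + 336.70 + 3721.91 + 577.16 = 344644.64
Import duty = 344644.64 × 24% = 82714.71
Buyer bears: inland to port 1163.49 + export clearance 177.80 + origin terminal 336.70 + freight 3721.91 + insurance 577.16 + destination terminal 1192.60 + brokerage 494.92 + delivery 1152.98 + duty 82714.71 = 91532.27
Landed cost = invoice 338667.58 + 91532.27 = 430199.85

Total landed cost: CNY 430199.85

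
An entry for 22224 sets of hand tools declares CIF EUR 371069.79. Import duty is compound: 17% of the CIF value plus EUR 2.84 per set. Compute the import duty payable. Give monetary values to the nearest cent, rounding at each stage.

Import duty: EUR 126198.02

Ad valorem component: 371069.79 × 17% = 63081.86
Specific component: 22224 × 2.84 = 63116.16
Import duty = 63081.86 + 63116.16 = 126198.02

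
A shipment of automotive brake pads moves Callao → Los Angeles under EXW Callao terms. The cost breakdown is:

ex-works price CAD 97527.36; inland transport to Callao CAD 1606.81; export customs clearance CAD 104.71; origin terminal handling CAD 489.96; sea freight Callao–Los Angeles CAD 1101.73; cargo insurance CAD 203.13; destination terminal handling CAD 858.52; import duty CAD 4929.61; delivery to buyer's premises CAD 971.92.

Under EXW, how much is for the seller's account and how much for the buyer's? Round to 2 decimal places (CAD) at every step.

EXW: the seller makes goods available at their premises; the buyer bears all onward costs.
Seller's account: goods 97527.36 = 97527.36
Buyer's account: inland to port 1606.81 + export clearance 104.71 + origin terminal 489.96 + freight 1101.73 + insurance 203.13 + destination terminal 858.52 + duty 4929.61 + delivery 971.92 = 10266.39

Seller: CAD 97527.36; buyer: CAD 10266.39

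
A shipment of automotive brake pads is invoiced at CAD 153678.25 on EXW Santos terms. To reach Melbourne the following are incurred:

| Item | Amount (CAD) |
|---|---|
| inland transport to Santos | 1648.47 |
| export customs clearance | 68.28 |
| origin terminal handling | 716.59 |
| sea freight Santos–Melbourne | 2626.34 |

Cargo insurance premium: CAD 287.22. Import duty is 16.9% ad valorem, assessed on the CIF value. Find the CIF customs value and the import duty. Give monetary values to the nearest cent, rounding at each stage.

CIF value: CAD 159025.15; import duty: CAD 26875.25

CIF = EXW price + pre-shipment costs + freight + insurance
CIF = 153678.25 + 1648.47 + 68.28 + 716.59 + 2626.34 + 287.22 = 159025.15
Import duty = 159025.15 × 16.9% = 26875.25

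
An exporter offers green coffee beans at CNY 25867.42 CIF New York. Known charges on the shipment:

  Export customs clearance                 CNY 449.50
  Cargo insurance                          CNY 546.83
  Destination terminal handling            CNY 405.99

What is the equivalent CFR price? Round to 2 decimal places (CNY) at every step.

Not relevant to the conversion: export clearance — on the seller under both CIF and CFR; already in the CIF price and stays in the CFR price. destination terminal — on the buyer under both terms; not part of either seller's price.
From CIF to CFR, the seller no longer bears: insurance.
CFR price = 25867.42 − 546.83 = 25320.59

CFR price: CNY 25320.59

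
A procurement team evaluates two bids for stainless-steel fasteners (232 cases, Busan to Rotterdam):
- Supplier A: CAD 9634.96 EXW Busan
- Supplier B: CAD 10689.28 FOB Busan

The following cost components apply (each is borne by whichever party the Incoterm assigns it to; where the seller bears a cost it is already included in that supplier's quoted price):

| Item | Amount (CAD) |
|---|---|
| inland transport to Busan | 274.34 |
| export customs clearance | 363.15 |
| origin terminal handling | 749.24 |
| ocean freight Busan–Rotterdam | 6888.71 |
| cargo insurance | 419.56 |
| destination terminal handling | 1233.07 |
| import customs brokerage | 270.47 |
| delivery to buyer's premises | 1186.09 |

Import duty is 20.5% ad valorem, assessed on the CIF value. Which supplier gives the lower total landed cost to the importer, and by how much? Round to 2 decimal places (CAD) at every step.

Supplier B is cheaper by CAD 400.55

Supplier A (EXW):
CIF value = EXW price + inland to port + export clearance + origin terminal + freight + insurance = 9634.96 + 274.34 + 363.15 + 749.24 + 6888.71 + 419.56 = 18329.96
Import duty = 18329.96 × 20.5% = 3757.64
Buyer bears (A): 274.34 + 363.15 + 749.24 + 6888.71 + 419.56 + 1233.07 + 270.47 + 1186.09 = 11384.63
Landed cost (A) = invoice 9634.96 + 11384.63 + duty 3757.64 = 24777.23
Supplier B (FOB):
CIF value = FOB price + freight + insurance = 10689.28 + 6888.71 + 419.56 = 17997.55
Import duty = 17997.55 × 20.5% = 3689.50
Buyer bears (B): 6888.71 + 419.56 + 1233.07 + 270.47 + 1186.09 = 9997.90
Landed cost (B) = invoice 10689.28 + 9997.90 + duty 3689.50 = 24376.68
Difference = |24777.23 − 24376.68| = 400.55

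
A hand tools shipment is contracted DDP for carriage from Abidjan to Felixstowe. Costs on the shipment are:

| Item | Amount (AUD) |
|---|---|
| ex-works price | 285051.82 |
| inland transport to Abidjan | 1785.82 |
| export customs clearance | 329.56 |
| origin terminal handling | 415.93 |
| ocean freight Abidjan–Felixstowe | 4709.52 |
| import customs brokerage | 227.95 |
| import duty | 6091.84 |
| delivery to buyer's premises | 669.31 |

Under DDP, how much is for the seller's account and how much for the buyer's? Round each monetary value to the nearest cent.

DDP: the seller bears all costs including import duty.
Seller's account: goods 285051.82 + inland to port 1785.82 + export clearance 329.56 + origin terminal 415.93 + freight 4709.52 + brokerage 227.95 + duty 6091.84 + delivery 669.31 = 299281.75
Buyer's account: 0.00

Seller: AUD 299281.75; buyer: AUD 0.00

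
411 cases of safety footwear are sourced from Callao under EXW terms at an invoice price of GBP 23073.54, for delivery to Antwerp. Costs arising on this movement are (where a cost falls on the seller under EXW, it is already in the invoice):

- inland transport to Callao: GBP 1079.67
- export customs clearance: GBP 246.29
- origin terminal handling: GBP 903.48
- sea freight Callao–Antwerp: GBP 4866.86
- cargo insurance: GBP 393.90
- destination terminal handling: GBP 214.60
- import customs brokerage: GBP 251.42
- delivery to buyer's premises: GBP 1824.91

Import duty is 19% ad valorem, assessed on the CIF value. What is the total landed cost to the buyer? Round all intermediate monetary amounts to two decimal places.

Total landed cost: GBP 38661.78

EXW: the seller makes goods available at their premises; the buyer bears all onward costs.
CIF value = EXW price + inland to port + export clearance + origin terminal + freight + insurance = 23073.54 + 1079.67 + 246.29 + 903.48 + 4866.86 + 393.90 = 30563.74
Import duty = 30563.74 × 19% = 5807.11
Buyer bears: inland to port 1079.67 + export clearance 246.29 + origin terminal 903.48 + freight 4866.86 + insurance 393.90 + destination terminal 214.60 + brokerage 251.42 + delivery 1824.91 + duty 5807.11 = 15588.24
Landed cost = invoice 23073.54 + 15588.24 = 38661.78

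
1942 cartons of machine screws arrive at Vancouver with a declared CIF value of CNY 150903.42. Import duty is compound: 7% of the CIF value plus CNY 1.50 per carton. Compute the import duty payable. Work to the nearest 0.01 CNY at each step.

Ad valorem component: 150903.42 × 7% = 10563.24
Specific component: 1942 × 1.50 = 2913.00
Import duty = 10563.24 + 2913.00 = 13476.24

Import duty: CNY 13476.24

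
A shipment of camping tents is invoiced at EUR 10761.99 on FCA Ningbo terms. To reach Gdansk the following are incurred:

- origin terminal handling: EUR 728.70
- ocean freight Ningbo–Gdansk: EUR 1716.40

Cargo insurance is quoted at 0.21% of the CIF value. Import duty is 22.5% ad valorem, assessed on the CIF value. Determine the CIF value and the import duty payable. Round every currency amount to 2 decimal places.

CIF value: EUR 13234.88; import duty: EUR 2977.85

Let C be the CIF value. C = FCA price + pre-shipment costs + freight + 0.21% × C
C − 0.21% × C = 10761.99 + 728.70 + 1716.40
0.9979 × C = 13207.09
C = 13207.09 / 0.9979 = 13234.88
Insurance premium = 0.21% × 13234.88 = 27.79
Import duty = 13234.88 × 22.5% = 2977.85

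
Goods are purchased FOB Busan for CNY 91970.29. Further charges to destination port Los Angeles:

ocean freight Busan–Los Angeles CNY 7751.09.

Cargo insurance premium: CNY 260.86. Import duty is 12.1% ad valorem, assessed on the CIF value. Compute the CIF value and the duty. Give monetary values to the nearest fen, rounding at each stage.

CIF value: CNY 99982.24; import duty: CNY 12097.85

CIF = FOB price + freight + insurance
CIF = 91970.29 + 7751.09 + 260.86 = 99982.24
Import duty = 99982.24 × 12.1% = 12097.85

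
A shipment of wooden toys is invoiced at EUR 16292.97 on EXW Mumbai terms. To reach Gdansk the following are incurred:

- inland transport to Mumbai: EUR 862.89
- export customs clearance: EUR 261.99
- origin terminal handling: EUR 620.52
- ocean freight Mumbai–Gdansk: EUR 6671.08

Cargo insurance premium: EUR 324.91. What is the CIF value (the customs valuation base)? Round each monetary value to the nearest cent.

CIF value: EUR 25034.36

CIF = EXW price + pre-shipment costs + freight + insurance
CIF = 16292.97 + 862.89 + 261.99 + 620.52 + 6671.08 + 324.91 = 25034.36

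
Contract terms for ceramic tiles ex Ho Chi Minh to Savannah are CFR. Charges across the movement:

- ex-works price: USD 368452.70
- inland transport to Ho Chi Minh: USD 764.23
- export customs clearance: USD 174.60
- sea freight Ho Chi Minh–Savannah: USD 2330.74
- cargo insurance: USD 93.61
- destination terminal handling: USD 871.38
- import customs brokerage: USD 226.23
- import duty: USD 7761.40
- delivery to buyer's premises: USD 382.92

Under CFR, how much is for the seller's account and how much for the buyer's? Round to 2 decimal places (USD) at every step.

Seller: USD 371722.27; buyer: USD 9335.54

CFR: the seller pays costs through ocean freight to the destination port, but not insurance.
Seller's account: goods 368452.70 + inland to port 764.23 + export clearance 174.60 + freight 2330.74 = 371722.27
Buyer's account: insurance 93.61 + destination terminal 871.38 + brokerage 226.23 + duty 7761.40 + delivery 382.92 = 9335.54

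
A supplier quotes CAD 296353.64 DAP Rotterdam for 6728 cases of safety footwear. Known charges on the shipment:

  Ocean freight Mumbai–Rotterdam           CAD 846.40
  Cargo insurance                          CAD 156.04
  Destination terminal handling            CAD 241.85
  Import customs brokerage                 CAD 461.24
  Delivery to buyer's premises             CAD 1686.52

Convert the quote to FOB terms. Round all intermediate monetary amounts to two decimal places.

Not relevant to the conversion: brokerage — on the buyer under both terms; not part of either seller's price.
From DAP to FOB, the seller no longer bears: freight, insurance, destination terminal, delivery.
FOB price = 296353.64 − 846.40 − 156.04 − 241.85 − 1686.52 = 293422.83

FOB price: CAD 293422.83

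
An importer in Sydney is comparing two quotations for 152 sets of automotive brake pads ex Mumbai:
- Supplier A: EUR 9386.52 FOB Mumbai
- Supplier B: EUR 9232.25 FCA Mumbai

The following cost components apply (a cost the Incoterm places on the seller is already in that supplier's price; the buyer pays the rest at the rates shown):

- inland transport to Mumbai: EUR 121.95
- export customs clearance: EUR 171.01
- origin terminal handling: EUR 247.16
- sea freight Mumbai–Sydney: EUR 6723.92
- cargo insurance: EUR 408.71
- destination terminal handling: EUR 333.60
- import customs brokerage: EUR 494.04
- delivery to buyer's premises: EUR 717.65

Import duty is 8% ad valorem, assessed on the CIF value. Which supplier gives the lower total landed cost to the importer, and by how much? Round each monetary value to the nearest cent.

Supplier A (FOB):
CIF value = FOB price + freight + insurance = 9386.52 + 6723.92 + 408.71 = 16519.15
Import duty = 16519.15 × 8% = 1321.53
Buyer bears (A): 6723.92 + 408.71 + 333.60 + 494.04 + 717.65 = 8677.92
Landed cost (A) = invoice 9386.52 + 8677.92 + duty 1321.53 = 19385.97
Supplier B (FCA):
CIF value = FCA price + origin terminal + freight + insurance = 9232.25 + 247.16 + 6723.92 + 408.71 = 16612.04
Import duty = 16612.04 × 8% = 1328.96
Buyer bears (B): 247.16 + 6723.92 + 408.71 + 333.60 + 494.04 + 717.65 = 8925.08
Landed cost (B) = invoice 9232.25 + 8925.08 + duty 1328.96 = 19486.29
Difference = |19385.97 − 19486.29| = 100.32

Supplier A is cheaper by EUR 100.32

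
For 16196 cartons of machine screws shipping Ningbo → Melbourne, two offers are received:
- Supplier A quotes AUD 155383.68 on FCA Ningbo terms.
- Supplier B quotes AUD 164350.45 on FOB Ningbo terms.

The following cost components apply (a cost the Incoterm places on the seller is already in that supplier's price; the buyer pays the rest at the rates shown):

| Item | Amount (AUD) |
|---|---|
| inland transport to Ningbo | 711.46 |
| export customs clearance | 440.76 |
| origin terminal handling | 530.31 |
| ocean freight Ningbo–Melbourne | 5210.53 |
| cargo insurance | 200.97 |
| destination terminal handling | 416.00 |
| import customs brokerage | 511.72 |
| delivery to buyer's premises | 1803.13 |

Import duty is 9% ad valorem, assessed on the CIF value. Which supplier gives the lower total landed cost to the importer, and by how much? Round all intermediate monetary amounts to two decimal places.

Supplier A is cheaper by AUD 9195.75

Supplier A (FCA):
CIF value = FCA price + origin terminal + freight + insurance = 155383.68 + 530.31 + 5210.53 + 200.97 = 161325.49
Import duty = 161325.49 × 9% = 14519.29
Buyer bears (A): 530.31 + 5210.53 + 200.97 + 416.00 + 511.72 + 1803.13 = 8672.66
Landed cost (A) = invoice 155383.68 + 8672.66 + duty 14519.29 = 178575.63
Supplier B (FOB):
CIF value = FOB price + freight + insurance = 164350.45 + 5210.53 + 200.97 = 169761.95
Import duty = 169761.95 × 9% = 15278.58
Buyer bears (B): 5210.53 + 200.97 + 416.00 + 511.72 + 1803.13 = 8142.35
Landed cost (B) = invoice 164350.45 + 8142.35 + duty 15278.58 = 187771.38
Difference = |178575.63 − 187771.38| = 9195.75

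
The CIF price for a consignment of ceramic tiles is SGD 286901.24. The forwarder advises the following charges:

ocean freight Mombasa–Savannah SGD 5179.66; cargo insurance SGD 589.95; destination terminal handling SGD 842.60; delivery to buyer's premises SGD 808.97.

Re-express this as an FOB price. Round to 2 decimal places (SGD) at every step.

FOB price: SGD 281131.63

Not relevant to the conversion: destination terminal, delivery — on the buyer under both terms; not part of either seller's price.
From CIF to FOB, the seller no longer bears: freight, insurance.
FOB price = 286901.24 − 5179.66 − 589.95 = 281131.63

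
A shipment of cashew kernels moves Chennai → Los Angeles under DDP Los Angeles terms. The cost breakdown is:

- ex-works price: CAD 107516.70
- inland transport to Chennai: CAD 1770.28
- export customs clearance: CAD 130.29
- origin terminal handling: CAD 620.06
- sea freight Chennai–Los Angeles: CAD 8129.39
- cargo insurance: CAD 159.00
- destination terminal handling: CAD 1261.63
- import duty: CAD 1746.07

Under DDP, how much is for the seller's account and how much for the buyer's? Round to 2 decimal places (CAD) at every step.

Seller: CAD 121333.42; buyer: CAD 0.00

DDP: the seller bears all costs including import duty.
Seller's account: goods 107516.70 + inland to port 1770.28 + export clearance 130.29 + origin terminal 620.06 + freight 8129.39 + insurance 159.00 + destination terminal 1261.63 + duty 1746.07 = 121333.42
Buyer's account: 0.00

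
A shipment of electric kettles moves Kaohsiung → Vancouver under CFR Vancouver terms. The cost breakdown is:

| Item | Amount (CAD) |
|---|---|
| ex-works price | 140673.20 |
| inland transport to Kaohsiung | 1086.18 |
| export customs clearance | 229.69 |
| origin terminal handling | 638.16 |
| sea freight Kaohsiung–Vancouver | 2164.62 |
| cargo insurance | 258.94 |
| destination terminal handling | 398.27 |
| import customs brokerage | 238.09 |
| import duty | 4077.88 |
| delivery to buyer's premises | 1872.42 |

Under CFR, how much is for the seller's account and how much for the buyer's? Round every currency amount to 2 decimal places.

CFR: the seller pays costs through ocean freight to the destination port, but not insurance.
Seller's account: goods 140673.20 + inland to port 1086.18 + export clearance 229.69 + origin terminal 638.16 + freight 2164.62 = 144791.85
Buyer's account: insurance 258.94 + destination terminal 398.27 + brokerage 238.09 + duty 4077.88 + delivery 1872.42 = 6845.60

Seller: CAD 144791.85; buyer: CAD 6845.60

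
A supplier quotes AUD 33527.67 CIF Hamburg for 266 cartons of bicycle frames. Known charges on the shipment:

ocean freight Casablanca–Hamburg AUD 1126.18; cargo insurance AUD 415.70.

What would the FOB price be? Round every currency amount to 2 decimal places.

FOB price: AUD 31985.79

From CIF to FOB, the seller no longer bears: freight, insurance.
FOB price = 33527.67 − 1126.18 − 415.70 = 31985.79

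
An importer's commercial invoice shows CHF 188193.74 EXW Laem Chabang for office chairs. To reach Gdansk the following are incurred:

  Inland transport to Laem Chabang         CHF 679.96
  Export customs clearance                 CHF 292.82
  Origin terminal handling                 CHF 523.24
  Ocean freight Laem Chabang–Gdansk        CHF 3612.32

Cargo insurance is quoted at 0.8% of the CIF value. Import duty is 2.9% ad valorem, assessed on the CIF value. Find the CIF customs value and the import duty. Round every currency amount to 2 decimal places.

CIF value: CHF 194860.97; import duty: CHF 5650.97

Let C be the CIF value. C = EXW price + pre-shipment costs + freight + 0.8% × C
C − 0.8% × C = 188193.74 + 679.96 + 292.82 + 523.24 + 3612.32
0.992 × C = 193302.08
C = 193302.08 / 0.992 = 194860.97
Insurance premium = 0.8% × 194860.97 = 1558.89
Import duty = 194860.97 × 2.9% = 5650.97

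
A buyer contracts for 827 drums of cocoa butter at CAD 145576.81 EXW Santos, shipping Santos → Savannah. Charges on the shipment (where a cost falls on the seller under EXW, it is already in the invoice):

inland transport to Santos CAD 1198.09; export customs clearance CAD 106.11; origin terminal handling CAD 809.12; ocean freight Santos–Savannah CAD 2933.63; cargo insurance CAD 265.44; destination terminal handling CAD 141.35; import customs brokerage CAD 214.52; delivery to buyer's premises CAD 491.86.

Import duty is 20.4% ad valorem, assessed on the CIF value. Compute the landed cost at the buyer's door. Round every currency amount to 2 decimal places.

Total landed cost: CAD 182518.33

EXW: the seller makes goods available at their premises; the buyer bears all onward costs.
CIF value = EXW price + inland to port + export clearance + origin terminal + freight + insurance = 145576.81 + 1198.09 + 106.11 + 809.12 + 2933.63 + 265.44 = 150889.20
Import duty = 150889.20 × 20.4% = 30781.40
Buyer bears: inland to port 1198.09 + export clearance 106.11 + origin terminal 809.12 + freight 2933.63 + insurance 265.44 + destination terminal 141.35 + brokerage 214.52 + delivery 491.86 + duty 30781.40 = 36941.52
Landed cost = invoice 145576.81 + 36941.52 = 182518.33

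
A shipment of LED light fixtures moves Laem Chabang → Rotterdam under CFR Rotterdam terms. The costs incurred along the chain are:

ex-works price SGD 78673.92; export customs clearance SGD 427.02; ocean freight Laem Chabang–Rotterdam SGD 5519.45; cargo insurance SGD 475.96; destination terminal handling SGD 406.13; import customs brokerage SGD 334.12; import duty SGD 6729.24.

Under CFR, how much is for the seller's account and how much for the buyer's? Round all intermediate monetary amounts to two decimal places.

Seller: SGD 84620.39; buyer: SGD 7945.45

CFR: the seller pays costs through ocean freight to the destination port, but not insurance.
Seller's account: goods 78673.92 + export clearance 427.02 + freight 5519.45 = 84620.39
Buyer's account: insurance 475.96 + destination terminal 406.13 + brokerage 334.12 + duty 6729.24 = 7945.45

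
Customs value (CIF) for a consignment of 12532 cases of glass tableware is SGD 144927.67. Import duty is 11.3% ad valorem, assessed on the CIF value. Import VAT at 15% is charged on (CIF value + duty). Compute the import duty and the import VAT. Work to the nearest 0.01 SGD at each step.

Import duty = 144927.67 × 11.3% = 16376.83
VAT base = CIF + duty = 144927.67 + 16376.83 = 161304.50
Import VAT = 161304.50 × 15% = 24195.68

Import duty: SGD 16376.83; import VAT: SGD 24195.68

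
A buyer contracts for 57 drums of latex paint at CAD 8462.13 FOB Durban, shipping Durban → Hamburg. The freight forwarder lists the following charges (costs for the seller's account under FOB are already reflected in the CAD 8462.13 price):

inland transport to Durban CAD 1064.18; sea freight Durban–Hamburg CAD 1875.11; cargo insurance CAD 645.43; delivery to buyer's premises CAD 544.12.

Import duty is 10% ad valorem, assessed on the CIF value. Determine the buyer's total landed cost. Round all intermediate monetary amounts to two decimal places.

FOB: the seller bears costs until goods are on board at the origin port; the buyer bears freight, insurance and all costs thereafter.
Already in the invoice (seller's account under FOB): inland to port — exclude.
CIF value = FOB price + freight + insurance = 8462.13 + 1875.11 + 645.43 = 10982.67
Import duty = 10982.67 × 10% = 1098.27
Buyer bears: freight 1875.11 + insurance 645.43 + delivery 544.12 + duty 1098.27 = 4162.93
Landed cost = invoice 8462.13 + 4162.93 = 12625.06

Total landed cost: CAD 12625.06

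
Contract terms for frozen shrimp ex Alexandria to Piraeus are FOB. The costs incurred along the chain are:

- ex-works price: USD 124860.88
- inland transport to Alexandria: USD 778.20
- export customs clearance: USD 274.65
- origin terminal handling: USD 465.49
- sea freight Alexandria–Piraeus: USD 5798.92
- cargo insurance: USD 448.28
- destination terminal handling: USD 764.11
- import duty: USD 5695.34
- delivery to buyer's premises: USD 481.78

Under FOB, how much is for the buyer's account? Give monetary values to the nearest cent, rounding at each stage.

FOB: the seller bears costs until goods are on board at the origin port; the buyer bears freight, insurance and all costs thereafter.
Seller's account: goods 124860.88 + inland to port 778.20 + export clearance 274.65 + origin terminal 465.49 = 126379.22
Buyer's account: freight 5798.92 + insurance 448.28 + destination terminal 764.11 + duty 5695.34 + delivery 481.78 = 13188.43

Buyer's account: USD 13188.43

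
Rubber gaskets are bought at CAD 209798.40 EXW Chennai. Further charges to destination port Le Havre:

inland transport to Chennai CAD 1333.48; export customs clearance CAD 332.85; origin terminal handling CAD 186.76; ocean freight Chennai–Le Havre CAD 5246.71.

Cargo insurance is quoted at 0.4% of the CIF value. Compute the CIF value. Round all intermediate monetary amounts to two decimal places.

Let C be the CIF value. C = EXW price + pre-shipment costs + freight + 0.4% × C
C − 0.4% × C = 209798.40 + 1333.48 + 332.85 + 186.76 + 5246.71
0.996 × C = 216898.20
C = 216898.20 / 0.996 = 217769.28
Insurance premium = 0.4% × 217769.28 = 871.08

CIF value: CAD 217769.28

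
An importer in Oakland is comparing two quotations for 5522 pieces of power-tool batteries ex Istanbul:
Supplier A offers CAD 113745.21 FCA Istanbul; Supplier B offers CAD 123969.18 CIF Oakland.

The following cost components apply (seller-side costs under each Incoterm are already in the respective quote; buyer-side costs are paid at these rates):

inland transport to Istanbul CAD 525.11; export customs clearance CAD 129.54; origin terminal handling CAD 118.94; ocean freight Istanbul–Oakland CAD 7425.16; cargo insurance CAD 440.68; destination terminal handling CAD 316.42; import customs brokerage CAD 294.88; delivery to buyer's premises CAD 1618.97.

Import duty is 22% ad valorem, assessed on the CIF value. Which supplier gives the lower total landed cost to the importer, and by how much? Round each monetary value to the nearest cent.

Supplier A is cheaper by CAD 2731.81

Supplier A (FCA):
CIF value = FCA price + origin terminal + freight + insurance = 113745.21 + 118.94 + 7425.16 + 440.68 = 121729.99
Import duty = 121729.99 × 22% = 26780.60
Buyer bears (A): 118.94 + 7425.16 + 440.68 + 316.42 + 294.88 + 1618.97 = 10215.05
Landed cost (A) = invoice 113745.21 + 10215.05 + duty 26780.60 = 150740.86
Supplier B (CIF):
The CIF price already equals the CIF value: 123969.18
Import duty = 123969.18 × 22% = 27273.22
Buyer bears (B): 316.42 + 294.88 + 1618.97 = 2230.27
Landed cost (B) = invoice 123969.18 + 2230.27 + duty 27273.22 = 153472.67
Difference = |150740.86 − 153472.67| = 2731.81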